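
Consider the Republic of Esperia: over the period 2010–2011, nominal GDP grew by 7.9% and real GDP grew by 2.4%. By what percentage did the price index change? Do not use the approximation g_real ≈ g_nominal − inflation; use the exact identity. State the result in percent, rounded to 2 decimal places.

5.37%

(1 + g_nom) = (1 + g_real)(1 + π), so π = 1.0790 / 1.0240 − 1 = 0.05371.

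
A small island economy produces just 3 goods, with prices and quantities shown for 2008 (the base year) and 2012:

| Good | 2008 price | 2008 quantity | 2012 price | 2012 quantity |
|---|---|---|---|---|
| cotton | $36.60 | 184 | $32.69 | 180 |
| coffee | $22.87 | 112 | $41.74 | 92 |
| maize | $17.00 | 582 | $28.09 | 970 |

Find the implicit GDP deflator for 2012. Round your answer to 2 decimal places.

Nominal GDP 2012 = 32.69·180 + 41.74·92 + 28.09·970 = 36971.58.
Real GDP 2012 (at 2008 prices) = 36.60·180 + 22.87·92 + 17.00·970 = 25182.04.
Deflator = Nominal/Real × 100 = 36971.58/25182.04 × 100 = 146.817.

146.82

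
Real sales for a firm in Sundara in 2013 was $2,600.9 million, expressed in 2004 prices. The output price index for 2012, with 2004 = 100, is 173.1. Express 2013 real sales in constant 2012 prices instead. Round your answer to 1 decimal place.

$4,502.2 million

Real sales in 2012 prices = Real sales in 2004 prices × (P_2012/P_2004) = 2600.9 × 1.731 = 4502.16.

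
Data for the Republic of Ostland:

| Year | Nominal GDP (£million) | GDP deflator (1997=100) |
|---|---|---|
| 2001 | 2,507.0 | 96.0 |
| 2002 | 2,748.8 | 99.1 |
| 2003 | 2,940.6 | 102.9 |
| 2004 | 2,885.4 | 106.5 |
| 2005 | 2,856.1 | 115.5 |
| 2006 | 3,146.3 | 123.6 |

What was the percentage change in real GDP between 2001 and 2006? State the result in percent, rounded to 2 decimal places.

Real GDP 2001 = 2507.0/0.960 = 2611.46.
Real GDP 2006 = 3146.3/1.236 = 2545.55.
Change = 2545.55/2611.46 − 1 = -0.0252.

-2.52%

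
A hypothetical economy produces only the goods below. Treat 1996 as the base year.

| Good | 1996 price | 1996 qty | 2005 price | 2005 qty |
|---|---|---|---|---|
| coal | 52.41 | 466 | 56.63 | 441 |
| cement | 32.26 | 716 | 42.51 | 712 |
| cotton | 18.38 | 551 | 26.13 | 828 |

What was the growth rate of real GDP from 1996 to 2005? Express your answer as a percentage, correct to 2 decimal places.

Real GDP 1996 = Nominal GDP 1996 = 52.41·466 + 32.26·716 + 18.38·551 = 57648.60.
Real GDP 2005 (at 1996 prices) = 52.41·441 + 32.26·712 + 18.38·828 = 61300.57.
Real growth = 61300.57/57648.60 − 1 = 0.0633.

6.33%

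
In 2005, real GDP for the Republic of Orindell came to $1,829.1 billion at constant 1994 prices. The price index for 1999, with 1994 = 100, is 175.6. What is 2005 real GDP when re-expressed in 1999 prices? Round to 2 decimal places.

Real GDP in 1999 prices = Real GDP in 1994 prices × (P_1999/P_1994) = 1829.1 × 1.756 = 3211.90.

$3,211.90 billion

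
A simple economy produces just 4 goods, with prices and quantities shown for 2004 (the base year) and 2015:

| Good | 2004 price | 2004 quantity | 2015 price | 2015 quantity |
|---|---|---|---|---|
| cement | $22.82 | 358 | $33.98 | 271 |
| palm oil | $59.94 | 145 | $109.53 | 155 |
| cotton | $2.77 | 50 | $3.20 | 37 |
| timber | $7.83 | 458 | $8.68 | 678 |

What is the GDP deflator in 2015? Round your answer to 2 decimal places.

154.12

Nominal GDP 2015 = 33.98·271 + 109.53·155 + 3.20·37 + 8.68·678 = 32189.17.
Real GDP 2015 (at 2004 prices) = 22.82·271 + 59.94·155 + 2.77·37 + 7.83·678 = 20886.15.
Deflator = Nominal/Real × 100 = 32189.17/20886.15 × 100 = 154.117.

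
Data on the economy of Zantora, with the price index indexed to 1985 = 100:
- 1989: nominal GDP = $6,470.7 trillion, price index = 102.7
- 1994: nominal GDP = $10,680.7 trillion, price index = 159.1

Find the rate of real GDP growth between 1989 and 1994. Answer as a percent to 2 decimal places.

6.55%

Deflate each year: 1989 → 6470.7/1.027 = 6300.58; 1994 → 10680.7/1.591 = 6713.20.
So real GDP changed by 6713.20/6300.58 − 1 = 0.0655, i.e. 6.55%.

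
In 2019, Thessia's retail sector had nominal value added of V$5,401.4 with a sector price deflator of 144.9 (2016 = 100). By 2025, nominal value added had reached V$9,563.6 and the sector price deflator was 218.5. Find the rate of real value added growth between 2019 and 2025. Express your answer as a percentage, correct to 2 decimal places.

17.42%

Real value added 2019 = 5401.4 / 1.449 = 3727.67.
Real value added 2025 = 9563.6 / 2.185 = 4376.93.
Real growth = 4376.93 / 3727.67 − 1 = 0.1742.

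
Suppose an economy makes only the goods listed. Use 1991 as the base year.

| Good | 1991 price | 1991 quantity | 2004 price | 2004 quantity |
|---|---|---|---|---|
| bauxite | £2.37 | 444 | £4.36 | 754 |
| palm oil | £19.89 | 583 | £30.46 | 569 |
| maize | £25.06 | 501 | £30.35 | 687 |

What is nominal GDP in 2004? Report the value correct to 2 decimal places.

Nominal GDP 2004 = Σ (p_2004 × q_2004) = 4.36·754 + 30.46·569 + 30.35·687 = 41469.63.

£41469.63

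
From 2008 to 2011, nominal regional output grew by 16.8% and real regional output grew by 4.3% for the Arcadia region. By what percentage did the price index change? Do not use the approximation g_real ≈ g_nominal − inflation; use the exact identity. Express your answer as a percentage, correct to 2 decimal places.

11.98%

(1 + g_nom) = (1 + g_real)(1 + π), so π = 1.1680 / 1.0430 − 1 = 0.11985.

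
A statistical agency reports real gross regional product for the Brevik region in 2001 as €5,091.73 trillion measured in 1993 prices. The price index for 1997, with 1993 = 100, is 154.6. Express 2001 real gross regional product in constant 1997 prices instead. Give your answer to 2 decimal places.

€7,871.81 trillion

Real gross regional product in 1997 prices = Real gross regional product in 1993 prices × (P_1997/P_1993) = 5091.73 × 1.546 = 7871.81.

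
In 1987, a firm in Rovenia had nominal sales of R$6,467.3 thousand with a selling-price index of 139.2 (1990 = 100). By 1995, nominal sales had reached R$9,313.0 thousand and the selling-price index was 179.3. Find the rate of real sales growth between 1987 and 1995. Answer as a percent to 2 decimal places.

Deflate each year: 1987 → 6467.3/1.392 = 4646.05; 1995 → 9313.0/1.793 = 5194.09.
So real sales changed by 5194.09/4646.05 − 1 = 0.1180, i.e. 11.80%.

11.80%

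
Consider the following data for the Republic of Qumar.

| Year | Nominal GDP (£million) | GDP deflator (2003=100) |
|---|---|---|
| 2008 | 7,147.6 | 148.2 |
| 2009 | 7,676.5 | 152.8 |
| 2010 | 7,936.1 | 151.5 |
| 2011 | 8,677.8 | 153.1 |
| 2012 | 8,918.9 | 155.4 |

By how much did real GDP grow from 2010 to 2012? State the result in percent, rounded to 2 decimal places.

Real GDP 2010 = 7936.1/1.515 = 5238.35.
Real GDP 2012 = 8918.9/1.554 = 5739.32.
Change = 5739.32/5238.35 − 1 = 0.0956.

9.56%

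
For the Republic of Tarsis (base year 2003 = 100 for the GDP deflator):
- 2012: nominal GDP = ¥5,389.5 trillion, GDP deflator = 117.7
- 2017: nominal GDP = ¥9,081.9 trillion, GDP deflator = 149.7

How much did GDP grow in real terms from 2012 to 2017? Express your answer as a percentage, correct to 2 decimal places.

32.49%

Real GDP 2012 = 5389.5 / 1.177 = 4579.01.
Real GDP 2017 = 9081.9 / 1.497 = 6066.73.
Real growth = 6066.73 / 4579.01 − 1 = 0.3249.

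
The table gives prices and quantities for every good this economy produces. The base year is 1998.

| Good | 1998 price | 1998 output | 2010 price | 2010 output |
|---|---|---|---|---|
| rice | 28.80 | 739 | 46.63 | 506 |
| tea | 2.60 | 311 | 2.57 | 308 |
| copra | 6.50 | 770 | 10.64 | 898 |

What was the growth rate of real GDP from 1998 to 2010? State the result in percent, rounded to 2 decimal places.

Real GDP 1998 = Nominal GDP 1998 = 28.80·739 + 2.60·311 + 6.50·770 = 27096.80.
Real GDP 2010 (at 1998 prices) = 28.80·506 + 2.60·308 + 6.50·898 = 21210.60.
Real growth = 21210.60/27096.80 − 1 = -0.2172.

-21.72%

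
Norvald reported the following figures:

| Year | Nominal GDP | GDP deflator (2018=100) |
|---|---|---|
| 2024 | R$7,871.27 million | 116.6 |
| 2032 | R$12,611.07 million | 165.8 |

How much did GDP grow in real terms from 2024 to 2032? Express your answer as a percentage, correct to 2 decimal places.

12.67%

Real GDP 2024 = 7871.27 / 1.166 = 6750.66.
Real GDP 2032 = 12611.07 / 1.658 = 7606.19.
Real growth = 7606.19 / 6750.66 − 1 = 0.1267.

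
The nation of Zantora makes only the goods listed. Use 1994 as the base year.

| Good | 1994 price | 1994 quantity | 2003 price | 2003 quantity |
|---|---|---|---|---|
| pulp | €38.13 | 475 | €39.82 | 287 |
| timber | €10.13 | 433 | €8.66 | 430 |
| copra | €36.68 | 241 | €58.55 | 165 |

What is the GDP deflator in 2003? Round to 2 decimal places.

116.21

Nominal GDP 2003 = 39.82·287 + 8.66·430 + 58.55·165 = 24812.89.
Real GDP 2003 (at 1994 prices) = 38.13·287 + 10.13·430 + 36.68·165 = 21351.41.
Deflator = Nominal/Real × 100 = 24812.89/21351.41 × 100 = 116.212.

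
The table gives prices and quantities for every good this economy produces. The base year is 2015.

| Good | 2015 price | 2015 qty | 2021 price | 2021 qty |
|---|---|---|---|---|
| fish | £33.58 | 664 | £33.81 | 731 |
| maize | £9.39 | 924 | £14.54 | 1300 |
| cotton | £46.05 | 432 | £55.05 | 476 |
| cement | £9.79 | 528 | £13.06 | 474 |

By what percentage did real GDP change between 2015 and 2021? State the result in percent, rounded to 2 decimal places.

Real GDP 2015 = Nominal GDP 2015 = 33.58·664 + 9.39·924 + 46.05·432 + 9.79·528 = 56036.20.
Real GDP 2021 (at 2015 prices) = 33.58·731 + 9.39·1300 + 46.05·476 + 9.79·474 = 63314.24.
Real growth = 63314.24/56036.20 − 1 = 0.1299.

12.99%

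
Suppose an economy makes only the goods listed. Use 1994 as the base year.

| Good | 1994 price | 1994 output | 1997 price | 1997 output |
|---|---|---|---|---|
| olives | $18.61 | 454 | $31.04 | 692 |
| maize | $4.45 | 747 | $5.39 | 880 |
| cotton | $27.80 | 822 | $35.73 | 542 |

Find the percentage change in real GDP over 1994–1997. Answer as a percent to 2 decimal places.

Real GDP 1994 = Nominal GDP 1994 = 18.61·454 + 4.45·747 + 27.80·822 = 34624.69.
Real GDP 1997 (at 1994 prices) = 18.61·692 + 4.45·880 + 27.80·542 = 31861.72.
Real growth = 31861.72/34624.69 − 1 = -0.0798.

-7.98%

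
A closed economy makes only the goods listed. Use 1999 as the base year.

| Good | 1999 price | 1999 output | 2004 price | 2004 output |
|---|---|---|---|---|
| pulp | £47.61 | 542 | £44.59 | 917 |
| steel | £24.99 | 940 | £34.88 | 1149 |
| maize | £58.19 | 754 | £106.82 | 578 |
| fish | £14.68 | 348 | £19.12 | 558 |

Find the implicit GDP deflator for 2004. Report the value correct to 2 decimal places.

Nominal GDP 2004 = 44.59·917 + 34.88·1149 + 106.82·578 + 19.12·558 = 153377.07.
Real GDP 2004 (at 1999 prices) = 47.61·917 + 24.99·1149 + 58.19·578 + 14.68·558 = 114197.14.
Deflator = Nominal/Real × 100 = 153377.07/114197.14 × 100 = 134.309.

134.31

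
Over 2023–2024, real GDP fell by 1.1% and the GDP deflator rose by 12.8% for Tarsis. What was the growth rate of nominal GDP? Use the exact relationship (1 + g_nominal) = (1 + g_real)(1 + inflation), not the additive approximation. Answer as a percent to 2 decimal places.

11.56%

(1 + g_nom) = (1 + g_real)(1 + π) = 0.9890 × 1.1280 = 1.11559.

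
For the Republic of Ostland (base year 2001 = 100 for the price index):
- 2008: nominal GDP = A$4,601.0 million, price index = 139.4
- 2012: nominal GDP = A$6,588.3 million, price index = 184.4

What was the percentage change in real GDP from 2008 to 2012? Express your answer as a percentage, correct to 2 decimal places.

Real GDP 2008 = 4601.0 / 1.394 = 3300.57.
Real GDP 2012 = 6588.3 / 1.844 = 3572.83.
Real growth = 3572.83 / 3300.57 − 1 = 0.0825.

8.25%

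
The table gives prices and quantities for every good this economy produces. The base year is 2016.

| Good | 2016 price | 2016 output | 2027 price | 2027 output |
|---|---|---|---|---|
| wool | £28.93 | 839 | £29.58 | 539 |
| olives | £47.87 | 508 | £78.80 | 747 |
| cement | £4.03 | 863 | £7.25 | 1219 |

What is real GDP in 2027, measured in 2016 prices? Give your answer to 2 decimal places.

£56264.73

Real GDP 2027 = Σ (p_2016 × q_2027) = 28.93·539 + 47.87·747 + 4.03·1219 = 56264.73.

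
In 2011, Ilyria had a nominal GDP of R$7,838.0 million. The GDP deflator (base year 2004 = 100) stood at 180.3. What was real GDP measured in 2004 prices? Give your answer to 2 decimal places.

R$4,347.20 million

Real GDP = Nominal / (GDP deflator/100) = 7838.0 / 1.803 = 4347.20.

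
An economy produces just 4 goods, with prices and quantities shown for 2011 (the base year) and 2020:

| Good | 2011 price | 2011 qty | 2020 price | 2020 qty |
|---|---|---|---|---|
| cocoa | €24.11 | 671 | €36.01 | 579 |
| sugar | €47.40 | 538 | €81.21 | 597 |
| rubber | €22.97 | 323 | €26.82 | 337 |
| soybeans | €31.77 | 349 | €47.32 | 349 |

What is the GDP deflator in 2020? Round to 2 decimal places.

155.33

Nominal GDP 2020 = 36.01·579 + 81.21·597 + 26.82·337 + 47.32·349 = 94885.18.
Real GDP 2020 (at 2011 prices) = 24.11·579 + 47.40·597 + 22.97·337 + 31.77·349 = 61086.11.
Deflator = Nominal/Real × 100 = 94885.18/61086.11 × 100 = 155.330.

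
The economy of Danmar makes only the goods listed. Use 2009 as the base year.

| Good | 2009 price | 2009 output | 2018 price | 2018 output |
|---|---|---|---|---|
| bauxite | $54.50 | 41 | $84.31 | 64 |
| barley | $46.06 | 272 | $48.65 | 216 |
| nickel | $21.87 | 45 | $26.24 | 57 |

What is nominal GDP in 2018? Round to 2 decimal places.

$17399.92

Nominal GDP 2018 = Σ (p_2018 × q_2018) = 84.31·64 + 48.65·216 + 26.24·57 = 17399.92.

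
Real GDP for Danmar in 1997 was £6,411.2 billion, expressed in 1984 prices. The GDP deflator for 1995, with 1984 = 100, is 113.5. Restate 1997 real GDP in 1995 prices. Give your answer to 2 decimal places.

£7,276.71 billion

Real GDP in 1995 prices = Real GDP in 1984 prices × (P_1995/P_1984) = 6411.2 × 1.135 = 7276.71.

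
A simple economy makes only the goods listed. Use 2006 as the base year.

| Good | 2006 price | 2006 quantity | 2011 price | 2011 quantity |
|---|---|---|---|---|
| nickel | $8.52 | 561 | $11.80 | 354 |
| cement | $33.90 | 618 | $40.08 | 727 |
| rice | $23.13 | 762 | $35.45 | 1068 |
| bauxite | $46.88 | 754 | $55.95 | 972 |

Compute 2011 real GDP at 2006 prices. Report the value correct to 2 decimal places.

Real GDP 2011 = Σ (p_2006 × q_2011) = 8.52·354 + 33.90·727 + 23.13·1068 + 46.88·972 = 97931.58.

$97931.58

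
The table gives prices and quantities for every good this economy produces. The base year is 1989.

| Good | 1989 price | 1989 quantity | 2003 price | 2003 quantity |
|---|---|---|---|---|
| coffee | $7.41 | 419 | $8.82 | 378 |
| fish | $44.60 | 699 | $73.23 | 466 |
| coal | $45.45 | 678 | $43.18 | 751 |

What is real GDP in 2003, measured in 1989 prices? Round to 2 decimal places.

$57717.53

Real GDP 2003 = Σ (p_1989 × q_2003) = 7.41·378 + 44.60·466 + 45.45·751 = 57717.53.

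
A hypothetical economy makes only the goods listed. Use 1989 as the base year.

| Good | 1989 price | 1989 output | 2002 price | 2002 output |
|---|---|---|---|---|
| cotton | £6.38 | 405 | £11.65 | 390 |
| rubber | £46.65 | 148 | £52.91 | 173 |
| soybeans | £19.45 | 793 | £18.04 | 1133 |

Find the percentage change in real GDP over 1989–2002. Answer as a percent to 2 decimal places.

30.84%

Real GDP 1989 = Nominal GDP 1989 = 6.38·405 + 46.65·148 + 19.45·793 = 24911.95.
Real GDP 2002 (at 1989 prices) = 6.38·390 + 46.65·173 + 19.45·1133 = 32595.50.
Real growth = 32595.50/24911.95 − 1 = 0.3084.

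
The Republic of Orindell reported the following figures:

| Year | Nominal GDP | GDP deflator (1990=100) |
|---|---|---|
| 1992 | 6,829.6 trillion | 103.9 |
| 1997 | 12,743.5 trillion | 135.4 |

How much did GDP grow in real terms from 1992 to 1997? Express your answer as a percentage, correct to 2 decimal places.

43.18%

Deflate each year: 1992 → 6829.6/1.039 = 6573.24; 1997 → 12743.5/1.354 = 9411.74.
So real GDP changed by 9411.74/6573.24 − 1 = 0.4318, i.e. 43.18%.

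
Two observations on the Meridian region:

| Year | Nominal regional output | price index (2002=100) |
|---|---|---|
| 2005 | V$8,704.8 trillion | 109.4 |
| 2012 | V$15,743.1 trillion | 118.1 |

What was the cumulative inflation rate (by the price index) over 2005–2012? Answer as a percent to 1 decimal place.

8.0%

Price-level change = 118.1 / 109.4 − 1 = 0.0795.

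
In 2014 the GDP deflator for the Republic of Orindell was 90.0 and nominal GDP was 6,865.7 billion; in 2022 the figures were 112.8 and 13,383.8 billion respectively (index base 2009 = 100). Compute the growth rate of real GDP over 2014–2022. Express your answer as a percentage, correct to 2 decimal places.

Deflate each year: 2014 → 6865.7/0.900 = 7628.56; 2022 → 13383.8/1.128 = 11865.07.
So real GDP changed by 11865.07/7628.56 − 1 = 0.5553, i.e. 55.53%.

55.53%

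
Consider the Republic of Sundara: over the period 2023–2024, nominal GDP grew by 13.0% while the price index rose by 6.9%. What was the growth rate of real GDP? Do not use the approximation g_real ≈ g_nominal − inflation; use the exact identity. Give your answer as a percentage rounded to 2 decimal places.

(1 + g_nom) = (1 + g_real)(1 + π), so g_real = 1.1300 / 1.0690 − 1 = 0.05706.

5.71%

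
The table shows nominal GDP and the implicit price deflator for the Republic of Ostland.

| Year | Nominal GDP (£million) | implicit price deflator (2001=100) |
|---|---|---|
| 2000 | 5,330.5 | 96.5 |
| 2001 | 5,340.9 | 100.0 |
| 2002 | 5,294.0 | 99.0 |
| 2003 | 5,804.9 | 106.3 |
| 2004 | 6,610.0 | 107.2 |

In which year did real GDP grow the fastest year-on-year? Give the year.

2001: real = 5340.9/1.000 = 5340.90; growth vs 2000 (5523.83) = -3.31%.
2002: real = 5294.0/0.990 = 5347.47; growth vs 2001 (5340.90) = 0.12%.
2003: real = 5804.9/1.063 = 5460.87; growth vs 2002 (5347.47) = 2.12%.
2004: real = 6610.0/1.072 = 6166.04; growth vs 2003 (5460.87) = 12.91%.

2004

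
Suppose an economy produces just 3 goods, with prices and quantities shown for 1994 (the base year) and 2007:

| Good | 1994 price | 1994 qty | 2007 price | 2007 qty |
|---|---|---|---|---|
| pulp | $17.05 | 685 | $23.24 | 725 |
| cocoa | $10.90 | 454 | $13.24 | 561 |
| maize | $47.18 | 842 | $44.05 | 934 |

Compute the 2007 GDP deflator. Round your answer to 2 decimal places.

Nominal GDP 2007 = 23.24·725 + 13.24·561 + 44.05·934 = 65419.34.
Real GDP 2007 (at 1994 prices) = 17.05·725 + 10.90·561 + 47.18·934 = 62542.27.
Deflator = Nominal/Real × 100 = 65419.34/62542.27 × 100 = 104.600.

104.60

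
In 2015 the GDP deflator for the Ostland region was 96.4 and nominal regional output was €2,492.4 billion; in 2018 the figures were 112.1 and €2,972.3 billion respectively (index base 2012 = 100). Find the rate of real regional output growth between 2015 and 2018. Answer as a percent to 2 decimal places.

Real regional output 2015 = 2492.4 / 0.964 = 2585.48.
Real regional output 2018 = 2972.3 / 1.121 = 2651.47.
Real growth = 2651.47 / 2585.48 − 1 = 0.0255.

2.55%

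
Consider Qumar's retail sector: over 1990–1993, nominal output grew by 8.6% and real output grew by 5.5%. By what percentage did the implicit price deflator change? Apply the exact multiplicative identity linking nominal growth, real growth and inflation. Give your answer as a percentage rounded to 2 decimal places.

2.94%

(1 + g_nom) = (1 + g_real)(1 + π), so π = 1.0860 / 1.0550 − 1 = 0.02938.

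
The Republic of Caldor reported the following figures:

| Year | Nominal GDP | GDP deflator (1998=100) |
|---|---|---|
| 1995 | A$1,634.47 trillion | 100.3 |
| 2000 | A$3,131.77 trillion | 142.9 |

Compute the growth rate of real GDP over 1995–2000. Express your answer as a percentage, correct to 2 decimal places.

34.49%

Deflate each year: 1995 → 1634.47/1.003 = 1629.58; 2000 → 3131.77/1.429 = 2191.58.
So real GDP changed by 2191.58/1629.58 − 1 = 0.3449, i.e. 34.49%.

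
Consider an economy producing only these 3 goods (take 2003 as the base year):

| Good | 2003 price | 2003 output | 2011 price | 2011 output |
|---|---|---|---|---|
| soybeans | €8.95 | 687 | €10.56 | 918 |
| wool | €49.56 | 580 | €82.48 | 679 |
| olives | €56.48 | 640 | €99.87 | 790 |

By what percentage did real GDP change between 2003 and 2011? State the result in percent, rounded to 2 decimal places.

21.74%

Real GDP 2003 = Nominal GDP 2003 = 8.95·687 + 49.56·580 + 56.48·640 = 71040.65.
Real GDP 2011 (at 2003 prices) = 8.95·918 + 49.56·679 + 56.48·790 = 86486.54.
Real growth = 86486.54/71040.65 − 1 = 0.2174.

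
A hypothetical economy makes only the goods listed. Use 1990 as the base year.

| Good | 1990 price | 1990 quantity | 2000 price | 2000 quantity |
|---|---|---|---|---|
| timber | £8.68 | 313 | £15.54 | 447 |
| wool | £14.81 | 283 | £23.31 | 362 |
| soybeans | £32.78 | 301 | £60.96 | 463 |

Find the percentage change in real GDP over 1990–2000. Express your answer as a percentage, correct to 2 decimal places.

Real GDP 1990 = Nominal GDP 1990 = 8.68·313 + 14.81·283 + 32.78·301 = 16774.85.
Real GDP 2000 (at 1990 prices) = 8.68·447 + 14.81·362 + 32.78·463 = 24418.32.
Real growth = 24418.32/16774.85 − 1 = 0.4557.

45.57%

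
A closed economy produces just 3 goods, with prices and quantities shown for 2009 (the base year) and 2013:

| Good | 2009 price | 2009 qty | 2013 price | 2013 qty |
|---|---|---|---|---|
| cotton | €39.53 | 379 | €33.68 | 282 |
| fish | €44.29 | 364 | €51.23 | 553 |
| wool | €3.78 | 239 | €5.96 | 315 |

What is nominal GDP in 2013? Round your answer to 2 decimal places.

Nominal GDP 2013 = Σ (p_2013 × q_2013) = 33.68·282 + 51.23·553 + 5.96·315 = 39705.35.

€39705.35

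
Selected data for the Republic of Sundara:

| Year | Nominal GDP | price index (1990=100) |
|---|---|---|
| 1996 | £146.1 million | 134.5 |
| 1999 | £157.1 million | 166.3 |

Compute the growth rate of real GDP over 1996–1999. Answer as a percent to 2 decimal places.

-13.03%

Real GDP 1996 = 146.1 / 1.345 = 108.62.
Real GDP 1999 = 157.1 / 1.663 = 94.47.
Real growth = 94.47 / 108.62 − 1 = -0.1303.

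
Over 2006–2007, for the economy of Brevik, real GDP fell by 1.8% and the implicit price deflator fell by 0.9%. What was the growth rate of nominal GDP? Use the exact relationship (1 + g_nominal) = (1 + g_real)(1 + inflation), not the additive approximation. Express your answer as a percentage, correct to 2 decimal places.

-2.68%

(1 + g_nom) = (1 + g_real)(1 + π) = 0.9820 × 0.9910 = 0.97316.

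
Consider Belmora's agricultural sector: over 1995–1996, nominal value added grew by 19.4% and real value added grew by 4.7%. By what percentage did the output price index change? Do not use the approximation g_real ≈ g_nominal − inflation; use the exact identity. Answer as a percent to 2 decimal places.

(1 + g_nom) = (1 + g_real)(1 + π), so π = 1.1940 / 1.0470 − 1 = 0.14040.

14.04%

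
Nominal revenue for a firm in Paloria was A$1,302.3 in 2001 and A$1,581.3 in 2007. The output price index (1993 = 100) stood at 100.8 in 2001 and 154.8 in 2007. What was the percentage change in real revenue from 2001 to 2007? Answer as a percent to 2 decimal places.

-20.93%

Deflate each year: 2001 → 1302.3/1.008 = 1291.96; 2007 → 1581.3/1.548 = 1021.51.
So real revenue changed by 1021.51/1291.96 − 1 = -0.2093, i.e. -20.93%.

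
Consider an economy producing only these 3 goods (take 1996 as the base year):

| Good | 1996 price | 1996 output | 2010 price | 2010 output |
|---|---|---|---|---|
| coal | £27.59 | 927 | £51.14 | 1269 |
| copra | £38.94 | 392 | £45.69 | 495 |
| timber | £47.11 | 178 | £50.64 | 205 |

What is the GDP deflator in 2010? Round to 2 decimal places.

153.09

Nominal GDP 2010 = 51.14·1269 + 45.69·495 + 50.64·205 = 97894.41.
Real GDP 2010 (at 1996 prices) = 27.59·1269 + 38.94·495 + 47.11·205 = 63944.56.
Deflator = Nominal/Real × 100 = 97894.41/63944.56 × 100 = 153.093.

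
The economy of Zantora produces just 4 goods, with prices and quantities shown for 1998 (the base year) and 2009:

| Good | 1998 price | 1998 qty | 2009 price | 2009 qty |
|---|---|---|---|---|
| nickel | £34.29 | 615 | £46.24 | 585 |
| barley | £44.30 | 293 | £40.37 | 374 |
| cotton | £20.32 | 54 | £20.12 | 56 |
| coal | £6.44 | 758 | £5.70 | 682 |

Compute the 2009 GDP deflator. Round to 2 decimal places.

Nominal GDP 2009 = 46.24·585 + 40.37·374 + 20.12·56 + 5.70·682 = 47162.90.
Real GDP 2009 (at 1998 prices) = 34.29·585 + 44.30·374 + 20.32·56 + 6.44·682 = 42157.85.
Deflator = Nominal/Real × 100 = 47162.90/42157.85 × 100 = 111.872.

111.87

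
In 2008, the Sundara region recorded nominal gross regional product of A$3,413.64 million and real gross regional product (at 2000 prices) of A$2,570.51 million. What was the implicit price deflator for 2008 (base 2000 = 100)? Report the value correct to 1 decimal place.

implicit price deflator = (Nominal / Real) × 100 = 3413.64 / 2570.51 × 100 = 132.80.

132.8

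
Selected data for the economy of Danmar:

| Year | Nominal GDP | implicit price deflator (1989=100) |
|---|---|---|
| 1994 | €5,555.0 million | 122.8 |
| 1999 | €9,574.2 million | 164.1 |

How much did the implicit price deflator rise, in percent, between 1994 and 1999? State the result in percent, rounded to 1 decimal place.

Price-level change = 164.1 / 122.8 − 1 = 0.3363.

33.6%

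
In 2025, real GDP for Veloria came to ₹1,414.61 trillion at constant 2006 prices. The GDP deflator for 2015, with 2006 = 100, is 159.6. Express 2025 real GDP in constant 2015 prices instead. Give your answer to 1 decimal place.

₹2,257.7 trillion

Real GDP in 2015 prices = Real GDP in 2006 prices × (P_2015/P_2006) = 1414.61 × 1.596 = 2257.72.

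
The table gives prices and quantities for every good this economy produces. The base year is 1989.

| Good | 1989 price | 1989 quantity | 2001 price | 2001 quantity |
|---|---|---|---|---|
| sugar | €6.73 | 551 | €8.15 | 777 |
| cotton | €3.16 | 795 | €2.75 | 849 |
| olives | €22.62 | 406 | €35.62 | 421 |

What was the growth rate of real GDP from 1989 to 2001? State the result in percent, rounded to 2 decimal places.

Real GDP 1989 = Nominal GDP 1989 = 6.73·551 + 3.16·795 + 22.62·406 = 15404.15.
Real GDP 2001 (at 1989 prices) = 6.73·777 + 3.16·849 + 22.62·421 = 17435.07.
Real growth = 17435.07/15404.15 − 1 = 0.1318.

13.18%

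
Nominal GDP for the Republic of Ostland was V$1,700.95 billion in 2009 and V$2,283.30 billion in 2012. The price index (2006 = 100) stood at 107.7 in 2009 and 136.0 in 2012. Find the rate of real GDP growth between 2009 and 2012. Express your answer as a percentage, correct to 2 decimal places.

Real GDP 2009 = 1700.95 / 1.077 = 1579.34.
Real GDP 2012 = 2283.30 / 1.360 = 1678.90.
Real growth = 1678.90 / 1579.34 − 1 = 0.0630.

6.30%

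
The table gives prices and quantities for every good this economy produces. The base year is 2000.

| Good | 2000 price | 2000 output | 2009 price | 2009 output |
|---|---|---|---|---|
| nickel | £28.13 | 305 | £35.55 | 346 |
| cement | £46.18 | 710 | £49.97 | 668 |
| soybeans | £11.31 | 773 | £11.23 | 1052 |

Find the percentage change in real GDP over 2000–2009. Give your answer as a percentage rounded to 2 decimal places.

Real GDP 2000 = Nominal GDP 2000 = 28.13·305 + 46.18·710 + 11.31·773 = 50110.08.
Real GDP 2009 (at 2000 prices) = 28.13·346 + 46.18·668 + 11.31·1052 = 52479.34.
Real growth = 52479.34/50110.08 − 1 = 0.0473.

4.73%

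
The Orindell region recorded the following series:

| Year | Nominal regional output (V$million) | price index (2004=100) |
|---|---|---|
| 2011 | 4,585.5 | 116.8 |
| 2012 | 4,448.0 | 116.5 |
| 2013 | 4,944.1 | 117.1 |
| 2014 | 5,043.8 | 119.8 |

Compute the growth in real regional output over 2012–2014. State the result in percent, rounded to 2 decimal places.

10.27%

Real regional output 2012 = 4448.0/1.165 = 3818.03.
Real regional output 2014 = 5043.8/1.198 = 4210.18.
Change = 4210.18/3818.03 − 1 = 0.1027.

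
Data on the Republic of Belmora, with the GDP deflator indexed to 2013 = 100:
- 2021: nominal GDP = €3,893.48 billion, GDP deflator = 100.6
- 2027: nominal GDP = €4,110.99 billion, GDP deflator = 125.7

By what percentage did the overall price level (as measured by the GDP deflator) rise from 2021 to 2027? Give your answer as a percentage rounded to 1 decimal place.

25.0%

Price-level change = 125.7 / 100.6 − 1 = 0.2495.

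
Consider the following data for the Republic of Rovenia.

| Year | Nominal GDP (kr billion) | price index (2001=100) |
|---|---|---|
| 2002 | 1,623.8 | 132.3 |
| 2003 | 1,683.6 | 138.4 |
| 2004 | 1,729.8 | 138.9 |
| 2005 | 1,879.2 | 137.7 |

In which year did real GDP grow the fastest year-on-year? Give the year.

2003: real = 1683.6/1.384 = 1216.47; growth vs 2002 (1227.36) = -0.89%.
2004: real = 1729.8/1.389 = 1245.36; growth vs 2003 (1216.47) = 2.37%.
2005: real = 1879.2/1.377 = 1364.71; growth vs 2004 (1245.36) = 9.58%.

2005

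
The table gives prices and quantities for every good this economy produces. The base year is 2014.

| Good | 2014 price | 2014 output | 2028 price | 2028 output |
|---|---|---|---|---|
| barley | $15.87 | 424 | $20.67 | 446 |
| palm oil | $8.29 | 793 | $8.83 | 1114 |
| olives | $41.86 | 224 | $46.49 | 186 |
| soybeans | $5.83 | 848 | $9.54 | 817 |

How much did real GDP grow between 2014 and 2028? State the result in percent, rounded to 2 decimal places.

4.48%

Real GDP 2014 = Nominal GDP 2014 = 15.87·424 + 8.29·793 + 41.86·224 + 5.83·848 = 27623.33.
Real GDP 2028 (at 2014 prices) = 15.87·446 + 8.29·1114 + 41.86·186 + 5.83·817 = 28862.15.
Real growth = 28862.15/27623.33 − 1 = 0.0448.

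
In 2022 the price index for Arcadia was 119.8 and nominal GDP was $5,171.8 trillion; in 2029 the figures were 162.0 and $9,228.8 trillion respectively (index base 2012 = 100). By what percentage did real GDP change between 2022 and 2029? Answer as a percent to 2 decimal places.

Deflate each year: 2022 → 5171.8/1.198 = 4317.03; 2029 → 9228.8/1.620 = 5696.79.
So real GDP changed by 5696.79/4317.03 − 1 = 0.3196, i.e. 31.96%.

31.96%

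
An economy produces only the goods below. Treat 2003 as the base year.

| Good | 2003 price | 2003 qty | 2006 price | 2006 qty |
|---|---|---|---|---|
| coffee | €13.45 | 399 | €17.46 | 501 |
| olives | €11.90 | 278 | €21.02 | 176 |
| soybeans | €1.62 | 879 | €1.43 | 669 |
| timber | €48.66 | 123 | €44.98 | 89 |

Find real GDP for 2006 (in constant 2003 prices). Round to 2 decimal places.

€14247.37

Real GDP 2006 = Σ (p_2003 × q_2006) = 13.45·501 + 11.90·176 + 1.62·669 + 48.66·89 = 14247.37.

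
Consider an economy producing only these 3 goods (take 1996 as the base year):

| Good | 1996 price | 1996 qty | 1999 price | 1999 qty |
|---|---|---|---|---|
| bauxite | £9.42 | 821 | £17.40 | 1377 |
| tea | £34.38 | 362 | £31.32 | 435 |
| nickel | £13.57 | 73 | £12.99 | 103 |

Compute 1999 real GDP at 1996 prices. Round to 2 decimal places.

£29324.35

Real GDP 1999 = Σ (p_1996 × q_1999) = 9.42·1377 + 34.38·435 + 13.57·103 = 29324.35.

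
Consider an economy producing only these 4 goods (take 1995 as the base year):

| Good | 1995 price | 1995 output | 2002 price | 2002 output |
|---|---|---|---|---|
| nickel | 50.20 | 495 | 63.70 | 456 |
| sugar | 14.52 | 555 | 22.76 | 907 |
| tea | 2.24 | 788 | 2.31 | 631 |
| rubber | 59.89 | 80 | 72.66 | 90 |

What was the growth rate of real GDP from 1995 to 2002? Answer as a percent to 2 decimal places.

Real GDP 1995 = Nominal GDP 1995 = 50.20·495 + 14.52·555 + 2.24·788 + 59.89·80 = 39463.92.
Real GDP 2002 (at 1995 prices) = 50.20·456 + 14.52·907 + 2.24·631 + 59.89·90 = 42864.38.
Real growth = 42864.38/39463.92 − 1 = 0.0862.

8.62%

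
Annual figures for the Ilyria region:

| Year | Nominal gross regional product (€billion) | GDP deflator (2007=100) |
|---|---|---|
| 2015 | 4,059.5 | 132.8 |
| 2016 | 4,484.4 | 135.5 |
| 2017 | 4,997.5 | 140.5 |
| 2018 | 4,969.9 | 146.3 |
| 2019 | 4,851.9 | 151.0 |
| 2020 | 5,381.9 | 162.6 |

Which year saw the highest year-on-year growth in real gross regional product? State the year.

2016: real = 4484.4/1.355 = 3309.52; growth vs 2015 (3056.85) = 8.27%.
2017: real = 4997.5/1.405 = 3556.94; growth vs 2016 (3309.52) = 7.48%.
2018: real = 4969.9/1.463 = 3397.06; growth vs 2017 (3556.94) = -4.49%.
2019: real = 4851.9/1.510 = 3213.18; growth vs 2018 (3397.06) = -5.41%.
2020: real = 5381.9/1.626 = 3309.90; growth vs 2019 (3213.18) = 3.01%.

2016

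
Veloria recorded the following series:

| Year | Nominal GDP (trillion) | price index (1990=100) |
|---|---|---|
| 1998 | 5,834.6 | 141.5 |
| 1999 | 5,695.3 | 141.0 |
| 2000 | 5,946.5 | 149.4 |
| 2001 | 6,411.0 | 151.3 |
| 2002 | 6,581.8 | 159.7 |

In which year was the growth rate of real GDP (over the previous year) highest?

2001

1999: real = 5695.3/1.410 = 4039.22; growth vs 1998 (4123.39) = -2.04%.
2000: real = 5946.5/1.494 = 3980.25; growth vs 1999 (4039.22) = -1.46%.
2001: real = 6411.0/1.513 = 4237.28; growth vs 2000 (3980.25) = 6.46%.
2002: real = 6581.8/1.597 = 4121.35; growth vs 2001 (4237.28) = -2.74%.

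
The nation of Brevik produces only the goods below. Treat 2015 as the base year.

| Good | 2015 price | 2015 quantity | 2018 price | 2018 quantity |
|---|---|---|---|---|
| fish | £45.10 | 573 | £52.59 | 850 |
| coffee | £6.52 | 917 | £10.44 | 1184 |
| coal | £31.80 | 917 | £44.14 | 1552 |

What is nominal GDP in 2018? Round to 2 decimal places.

Nominal GDP 2018 = Σ (p_2018 × q_2018) = 52.59·850 + 10.44·1184 + 44.14·1552 = 125567.74.

£125567.74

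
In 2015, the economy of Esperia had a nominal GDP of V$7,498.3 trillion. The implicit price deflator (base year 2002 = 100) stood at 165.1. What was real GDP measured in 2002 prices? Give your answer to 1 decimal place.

V$4,541.7 trillion

Real GDP = Nominal / (implicit price deflator/100) = 7498.3 / 1.651 = 4541.67.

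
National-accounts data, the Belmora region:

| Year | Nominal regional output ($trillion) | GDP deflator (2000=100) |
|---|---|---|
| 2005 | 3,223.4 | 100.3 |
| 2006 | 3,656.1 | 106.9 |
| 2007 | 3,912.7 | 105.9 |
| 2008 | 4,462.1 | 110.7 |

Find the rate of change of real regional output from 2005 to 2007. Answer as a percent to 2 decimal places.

Real regional output 2005 = 3223.4/1.003 = 3213.76.
Real regional output 2007 = 3912.7/1.059 = 3694.71.
Change = 3694.71/3213.76 − 1 = 0.1497.

14.97%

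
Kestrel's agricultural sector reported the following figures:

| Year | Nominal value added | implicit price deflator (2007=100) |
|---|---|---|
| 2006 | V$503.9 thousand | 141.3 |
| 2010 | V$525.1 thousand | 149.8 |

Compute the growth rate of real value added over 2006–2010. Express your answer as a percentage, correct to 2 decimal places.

-1.71%

Real value added 2006 = 503.9 / 1.413 = 356.62.
Real value added 2010 = 525.1 / 1.498 = 350.53.
Real growth = 350.53 / 356.62 − 1 = -0.0171.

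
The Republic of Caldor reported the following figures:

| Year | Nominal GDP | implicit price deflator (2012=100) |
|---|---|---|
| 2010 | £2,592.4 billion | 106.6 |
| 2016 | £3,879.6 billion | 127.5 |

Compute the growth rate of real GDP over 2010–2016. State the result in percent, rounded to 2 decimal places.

Deflate each year: 2010 → 2592.4/1.066 = 2431.89; 2016 → 3879.6/1.275 = 3042.82.
So real GDP changed by 3042.82/2431.89 − 1 = 0.2512, i.e. 25.12%.

25.12%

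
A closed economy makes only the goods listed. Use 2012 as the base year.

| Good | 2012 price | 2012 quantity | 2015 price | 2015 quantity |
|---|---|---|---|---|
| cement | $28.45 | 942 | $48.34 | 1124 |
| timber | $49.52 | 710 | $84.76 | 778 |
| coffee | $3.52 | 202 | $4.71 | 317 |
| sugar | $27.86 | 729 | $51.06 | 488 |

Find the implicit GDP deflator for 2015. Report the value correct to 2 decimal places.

172.14

Nominal GDP 2015 = 48.34·1124 + 84.76·778 + 4.71·317 + 51.06·488 = 146687.79.
Real GDP 2015 (at 2012 prices) = 28.45·1124 + 49.52·778 + 3.52·317 + 27.86·488 = 85215.88.
Deflator = Nominal/Real × 100 = 146687.79/85215.88 × 100 = 172.137.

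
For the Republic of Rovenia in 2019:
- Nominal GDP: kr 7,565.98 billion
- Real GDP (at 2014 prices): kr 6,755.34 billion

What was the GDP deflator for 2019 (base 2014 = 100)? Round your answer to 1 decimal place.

GDP deflator = (Nominal / Real) × 100 = 7565.98 / 6755.34 × 100 = 112.00.

112.0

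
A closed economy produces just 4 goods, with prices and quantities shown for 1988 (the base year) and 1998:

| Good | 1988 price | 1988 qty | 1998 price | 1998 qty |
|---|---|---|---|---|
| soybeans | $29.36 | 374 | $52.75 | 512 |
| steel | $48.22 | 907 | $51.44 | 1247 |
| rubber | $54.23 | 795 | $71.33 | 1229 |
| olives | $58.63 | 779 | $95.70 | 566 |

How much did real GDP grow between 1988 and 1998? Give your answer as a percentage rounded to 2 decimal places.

21.95%

Real GDP 1988 = Nominal GDP 1988 = 29.36·374 + 48.22·907 + 54.23·795 + 58.63·779 = 143501.80.
Real GDP 1998 (at 1988 prices) = 29.36·512 + 48.22·1247 + 54.23·1229 + 58.63·566 = 174995.91.
Real growth = 174995.91/143501.80 − 1 = 0.2195.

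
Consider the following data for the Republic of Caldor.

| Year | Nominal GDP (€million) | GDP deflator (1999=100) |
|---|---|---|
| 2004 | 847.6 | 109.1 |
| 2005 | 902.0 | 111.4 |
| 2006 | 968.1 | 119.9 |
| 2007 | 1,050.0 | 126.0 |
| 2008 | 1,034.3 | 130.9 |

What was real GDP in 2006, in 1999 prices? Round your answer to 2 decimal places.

Real GDP 2006 = 968.1 / 1.199 = 807.42.

€807.42 million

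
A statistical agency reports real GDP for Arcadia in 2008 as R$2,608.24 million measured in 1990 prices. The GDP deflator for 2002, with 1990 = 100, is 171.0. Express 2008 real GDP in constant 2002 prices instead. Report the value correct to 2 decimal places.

R$4,460.09 million

Real GDP in 2002 prices = Real GDP in 1990 prices × (P_2002/P_1990) = 2608.24 × 1.710 = 4460.09.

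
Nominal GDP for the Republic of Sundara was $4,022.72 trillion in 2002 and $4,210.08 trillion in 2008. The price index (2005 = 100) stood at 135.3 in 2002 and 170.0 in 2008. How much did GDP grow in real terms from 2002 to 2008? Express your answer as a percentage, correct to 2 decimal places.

Deflate each year: 2002 → 4022.72/1.353 = 2973.19; 2008 → 4210.08/1.700 = 2476.52.
So real GDP changed by 2476.52/2973.19 − 1 = -0.1670, i.e. -16.70%.

-16.70%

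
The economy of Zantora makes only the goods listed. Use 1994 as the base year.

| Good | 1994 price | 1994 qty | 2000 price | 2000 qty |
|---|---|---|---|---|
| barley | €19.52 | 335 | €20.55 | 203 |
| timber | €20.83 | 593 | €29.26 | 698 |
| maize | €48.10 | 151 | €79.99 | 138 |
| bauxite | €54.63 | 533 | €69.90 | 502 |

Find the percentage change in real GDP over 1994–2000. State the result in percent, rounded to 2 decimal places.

-4.90%

Real GDP 1994 = Nominal GDP 1994 = 19.52·335 + 20.83·593 + 48.10·151 + 54.63·533 = 55272.28.
Real GDP 2000 (at 1994 prices) = 19.52·203 + 20.83·698 + 48.10·138 + 54.63·502 = 52563.96.
Real growth = 52563.96/55272.28 − 1 = -0.0490.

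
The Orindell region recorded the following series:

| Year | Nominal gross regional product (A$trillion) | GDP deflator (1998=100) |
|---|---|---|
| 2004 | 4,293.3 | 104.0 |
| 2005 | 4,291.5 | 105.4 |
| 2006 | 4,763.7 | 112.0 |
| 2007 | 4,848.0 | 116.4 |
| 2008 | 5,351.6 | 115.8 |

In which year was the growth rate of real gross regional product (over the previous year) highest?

2005: real = 4291.5/1.054 = 4071.63; growth vs 2004 (4128.17) = -1.37%.
2006: real = 4763.7/1.120 = 4253.30; growth vs 2005 (4071.63) = 4.46%.
2007: real = 4848.0/1.164 = 4164.95; growth vs 2006 (4253.30) = -2.08%.
2008: real = 5351.6/1.158 = 4621.42; growth vs 2007 (4164.95) = 10.96%.

2008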